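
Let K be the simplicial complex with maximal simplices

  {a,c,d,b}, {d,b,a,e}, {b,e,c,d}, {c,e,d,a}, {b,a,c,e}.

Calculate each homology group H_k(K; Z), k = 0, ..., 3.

Order the vertices as a < b < c < d < e. Listing each simplex with vertices in this order, K has dimension 3 with simplices:

  0-simplices (5): a, b, c, d, e
  1-simplices (10): ab, ac, ad, ae, bc, bd, be, cd, ce, de
  2-simplices (10): abc, abd, abe, acd, ace, ade, bcd, bce, bde, cde
  3-simplices (5): abcd, abce, abde, acde, bcde

Hence C_0 ≅ Z^5, C_1 ≅ Z^10, C_2 ≅ Z^10, C_3 ≅ Z^5.

Boundary ∂_1: C_1 → C_0 maps an edge to its endpoints' difference, ∂[p,q] = q − p. For instance
  ∂ad = d − a.
As a 5×10 matrix over Z this has rank 4, with invariant factors (1,1,1,1).

The boundary map ∂_2: C_2 → C_1 sends each 2-simplex [p,q,r] to [q,r] − [p,r] + [p,q]. For instance
  ∂bde = de − be + bd,
  ∂abe = be − ae + ab.
As a 10×10 matrix over Z this has rank 6, with invariant factors (1,1,1,1,1,1).

∂_3: C_3 → C_2 sends each 3-simplex σ to the alternating sum Σ_i (−1)^i (σ with its i-th vertex removed). For instance
  ∂abce = bce − ace + abe − abc,
  ∂abde = bde − ade + abe − abd.
The 10×5 boundary matrix has rank 4 and Smith normal form diag(1,1,1,1).

From H_k ≅ ker(∂_k) / im(∂_{k+1}) we obtain:

  H_0: rank C_0 − rank ∂_1 = 5 − 4 = 1, and the invariant factors of ∂_1 are all 1, so H_0 ≅ Z.
  H_1: rank ker ∂_1 − rank ∂_2 = (10 − 4) − 6 = 0, and the invariant factors of ∂_2 are all 1, so H_1 ≅ 0.
  H_2: rank ker ∂_2 − rank ∂_3 = (10 − 6) − 4 = 0, and the invariant factors of ∂_3 are all 1, so H_2 ≅ 0.
  H_3: rank ker ∂_3 − rank ∂_4 = (5 − 4) − 0 = 1, and there is no ∂_4, so H_3 ≅ Z.

(K is a triangulation of the 3-sphere S^3.)

H_0 ≅ Z,  H_1 = 0,  H_2 = 0,  H_3 ≅ Z.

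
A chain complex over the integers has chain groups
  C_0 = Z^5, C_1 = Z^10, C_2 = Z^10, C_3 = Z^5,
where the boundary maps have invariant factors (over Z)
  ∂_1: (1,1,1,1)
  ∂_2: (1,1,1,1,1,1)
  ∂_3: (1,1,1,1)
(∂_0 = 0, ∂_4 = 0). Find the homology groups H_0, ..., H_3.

H_0 ≅ Z,  H_1 = 0,  H_2 = 0,  H_3 ≅ Z.

H_0: b_0 = 5 − 0 − 4 = 1; torsion from ∂_1 factors > 1: none. So H_0 ≅ Z.
H_1: b_1 = 10 − 4 − 6 = 0; torsion from ∂_2 factors > 1: none. So H_1 ≅ 0.
H_2: b_2 = 10 − 6 − 4 = 0; torsion from ∂_3 factors > 1: none. So H_2 ≅ 0.
H_3: b_3 = 5 − 4 − 0 = 1; torsion from ∂_4 factors > 1: none. So H_3 ≅ Z.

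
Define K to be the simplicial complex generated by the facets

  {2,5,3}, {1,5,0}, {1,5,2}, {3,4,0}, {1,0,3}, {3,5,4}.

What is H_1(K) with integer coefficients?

H_1 = Z.

Order the vertices as 0 < 1 < 2 < 3 < 4 < 5. Listing each simplex with vertices in this order, K has dimension 2 with simplices:

  0-simplices (6): [0], [1], [2], [3], [4], [5]
  1-simplices (12): [0,1], [0,3], [0,4], [0,5], [1,2], [1,3], [1,5], [2,3], [2,5], [3,4], [3,5], [4,5]
  2-simplices (6): [0,1,3], [0,1,5], [0,3,4], [1,2,5], [2,3,5], [3,4,5]

so the chain groups are C_0 ≅ Z^6, C_1 ≅ Z^12, C_2 ≅ Z^6.

∂_1: C_1 → C_0 sends each edge [p,q] (with p < q) to q − p. For instance
  ∂[3,4] = [4] − [3].
The resulting 6×12 matrix has rank 5, and its Smith normal form has invariant factors (1,1,1,1,1).

The boundary map ∂_2: C_2 → C_1 sends each 2-simplex [p,q,r] to [q,r] − [p,r] + [p,q]. For instance
  ∂[1,2,5] = [2,5] − [1,5] + [1,2],
  ∂[2,3,5] = [3,5] − [2,5] + [2,3].
As a 12×6 matrix over Z this has rank 6, with invariant factors (1,1,1,1,1,1).

Computing H_k = (kernel of ∂_k) / (image of ∂_{k+1}):

  H_1: rank ker ∂_1 − rank ∂_2 = (12 − 5) − 6 = 1, and the invariant factors of ∂_2 are all 1, so H_1 = Z.

(K is a triangulation of the cylinder S^1 x I.)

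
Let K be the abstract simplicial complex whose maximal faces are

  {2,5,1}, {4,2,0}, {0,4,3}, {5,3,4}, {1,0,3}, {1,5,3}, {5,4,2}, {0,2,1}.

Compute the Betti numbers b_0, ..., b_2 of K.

Take the total order 0 < 1 < 2 < 3 < 4 < 5 on the vertex set. Then K (dimension 2) consists of the simplices:

  0-simplices (6): [0], [1], [2], [3], [4], [5]
  1-simplices (12): [0,1], [0,2], [0,3], [0,4], [1,2], [1,3], [1,5], [2,4], [2,5], [3,4], [3,5], [4,5]
  2-simplices (8): [0,1,2], [0,1,3], [0,2,4], [0,3,4], [1,2,5], [1,3,5], [2,4,5], [3,4,5]

giving chain groups C_0 ≅ Z^6, C_1 ≅ Z^12, C_2 ≅ Z^8.

∂_1: C_1 → C_0 sends each edge [p,q] (with p < q) to q − p.
This gives a 6×12 integer matrix of rank 5; reducing to Smith normal form yields diagonal entries (1,1,1,1,1).

∂_2: C_2 → C_1 maps a triangle to the signed sum of its edges. For instance
  ∂[0,1,2] = [1,2] − [0,2] + [0,1],
  ∂[3,4,5] = [4,5] − [3,5] + [3,4].
This gives a 12×8 integer matrix of rank 7; reducing to Smith normal form yields diagonal entries (1,1,1,1,1,1,1).

Now H_k = ker ∂_k / im ∂_{k+1}, so:

  H_0: rank C_0 − rank ∂_1 = 6 − 5 = 1, and the invariant factors of ∂_1 are all 1, so H_0 = Z.
  H_1: rank ker ∂_1 − rank ∂_2 = (12 − 5) − 7 = 0, and the invariant factors of ∂_2 are all 1, so H_1 = 0.
  H_2: rank ker ∂_2 − rank ∂_3 = (8 − 7) − 0 = 1, and there is no ∂_3, so H_2 = Z.

Hence the Betti numbers are b_0 = 1, b_1 = 0, b_2 = 1.

b_0 = 1, b_1 = 0, b_2 = 1.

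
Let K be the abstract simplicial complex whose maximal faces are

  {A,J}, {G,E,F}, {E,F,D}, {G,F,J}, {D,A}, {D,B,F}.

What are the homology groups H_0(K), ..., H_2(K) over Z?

We work with the vertex ordering A < B < D < E < F < G < J. The simplices of K, each written with vertices in increasing order, are:

  0-simplices (7): A, B, D, E, F, G, J
  1-simplices (11): AD, AJ, BD, BF, DE, DF, EF, EG, FG, FJ, GJ
  2-simplices (4): BDF, DEF, EFG, FGJ

so the chain groups are C_0 ≅ Z^7, C_1 ≅ Z^11, C_2 ≅ Z^4.

The boundary map ∂_1: C_1 → C_0 is given by ∂[p,q] = [q] − [p]. For instance
  ∂DE = E − D.
This gives a 7×11 integer matrix of rank 6; reducing to Smith normal form yields diagonal entries (1,1,1,1,1,1).

∂_2: C_2 → C_1 sends each 2-simplex [p,q,r] to [q,r] − [p,r] + [p,q]. For instance
  ∂DEF = EF − DF + DE,
  ∂EFG = FG − EG + EF.
The resulting 11×4 matrix has rank 4, and its Smith normal form has invariant factors (1,1,1,1).

From H_k ≅ ker(∂_k) / im(∂_{k+1}) we obtain:

  H_0: rank C_0 − rank ∂_1 = 7 − 6 = 1, and the invariant factors of ∂_1 are all 1, so H_0 ≅ Z.
  H_1: rank ker ∂_1 − rank ∂_2 = (11 − 6) − 4 = 1, and the invariant factors of ∂_2 are all 1, so H_1 ≅ Z.
  H_2: rank ker ∂_2 − rank ∂_3 = (4 − 4) − 0 = 0, and there is no ∂_3, so H_2 ≅ 0.

H_0 ≅ Z,  H_1 ≅ Z,  H_2 = 0.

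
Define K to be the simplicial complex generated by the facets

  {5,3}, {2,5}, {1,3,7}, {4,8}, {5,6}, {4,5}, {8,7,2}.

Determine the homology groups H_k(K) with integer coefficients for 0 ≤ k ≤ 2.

Fix the vertex order 1 < 2 < 3 < 4 < 5 < 6 < 7 < 8 and write every simplex with vertices in increasing order. Then dim K = 2 and the simplices of K are:

  0-simplices (8): [1], [2], [3], [4], [5], [6], [7], [8]
  1-simplices (11): [1,3], [1,7], [2,5], [2,7], [2,8], [3,5], [3,7], [4,5], [4,8], [5,6], [7,8]
  2-simplices (2): [1,3,7], [2,7,8]

giving chain groups C_0 ≅ Z^8, C_1 ≅ Z^11, C_2 ≅ Z^2.

Boundary ∂_1: C_1 → C_0 maps an edge to its endpoints' difference, ∂[p,q] = q − p. For instance
  ∂[4,8] = [8] − [4].
The resulting 8×11 matrix has rank 7, and its Smith normal form has invariant factors (1,1,1,1,1,1,1).

The boundary map ∂_2: C_2 → C_1 maps a triangle to the signed sum of its edges. For instance
  ∂[1,3,7] = [3,7] − [1,7] + [1,3],
  ∂[2,7,8] = [7,8] − [2,8] + [2,7].
This gives a 11×2 integer matrix of rank 2; reducing to Smith normal form yields diagonal entries (1,1).

Now H_k = ker ∂_k / im ∂_{k+1}, so:

  H_0: rank C_0 − rank ∂_1 = 8 − 7 = 1, and the invariant factors of ∂_1 are all 1, so H_0 ≅ Z.
  H_1: rank ker ∂_1 − rank ∂_2 = (11 − 7) − 2 = 2, and the invariant factors of ∂_2 are all 1, so H_1 ≅ Z^2.
  H_2: rank ker ∂_2 − rank ∂_3 = (2 − 2) − 0 = 0, and there is no ∂_3, so H_2 ≅ 0.

As a check, the Euler characteristic is 8 − 11 + 2 = -1, which agrees with 1 − 2 + 0 = -1.

H_0 = Z,  H_1 = Z^2,  H_2 = 0.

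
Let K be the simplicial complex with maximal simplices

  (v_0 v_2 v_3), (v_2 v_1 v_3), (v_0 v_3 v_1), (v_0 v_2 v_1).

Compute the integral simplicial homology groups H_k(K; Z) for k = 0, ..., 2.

Fix the vertex order v_0 < v_1 < v_2 < v_3 and write every simplex with vertices in increasing order. Then dim K = 2 and the simplices of K are:

  0-simplices (4): [v_0], [v_1], [v_2], [v_3]
  1-simplices (6): [v_0,v_1], [v_0,v_2], [v_0,v_3], [v_1,v_2], [v_1,v_3], [v_2,v_3]
  2-simplices (4): [v_0,v_1,v_2], [v_0,v_1,v_3], [v_0,v_2,v_3], [v_1,v_2,v_3]

Hence C_0 ≅ Z^4, C_1 ≅ Z^6, C_2 ≅ Z^4.

The boundary map ∂_1: C_1 → C_0 maps an edge to its endpoints' difference, ∂[p,q] = q − p. For instance
  ∂[v_1,v_3] = [v_3] − [v_1].
The 4×6 boundary matrix has rank 3 and Smith normal form diag(1,1,1).

Boundary ∂_2: C_2 → C_1 maps a triangle to the signed sum of its edges. For instance
  ∂[v_0,v_1,v_3] = [v_1,v_3] − [v_0,v_3] + [v_0,v_1],
  ∂[v_0,v_2,v_3] = [v_2,v_3] − [v_0,v_3] + [v_0,v_2].
The 6×4 boundary matrix has rank 3 and Smith normal form diag(1,1,1).

Computing H_k = (kernel of ∂_k) / (image of ∂_{k+1}):

  H_0: rank C_0 − rank ∂_1 = 4 − 3 = 1, and the invariant factors of ∂_1 are all 1, so H_0 ≅ Z.
  H_1: rank ker ∂_1 − rank ∂_2 = (6 − 3) − 3 = 0, and the invariant factors of ∂_2 are all 1, so H_1 ≅ 0.
  H_2: rank ker ∂_2 − rank ∂_3 = (4 − 3) − 0 = 1, and there is no ∂_3, so H_2 ≅ Z.

(K is a triangulation of the 2-sphere S^2.)

H_0 ≅ Z,  H_1 = 0,  H_2 ≅ Z.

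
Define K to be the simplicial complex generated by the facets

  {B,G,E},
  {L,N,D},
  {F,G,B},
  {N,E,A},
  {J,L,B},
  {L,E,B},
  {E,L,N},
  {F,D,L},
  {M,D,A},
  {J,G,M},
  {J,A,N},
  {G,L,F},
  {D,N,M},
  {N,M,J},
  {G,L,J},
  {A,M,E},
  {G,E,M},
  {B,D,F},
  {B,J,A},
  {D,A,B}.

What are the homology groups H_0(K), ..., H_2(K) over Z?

Take the total order A < B < D < E < F < G < J < L < M < N on the vertex set. Then K (dimension 2) consists of the simplices:

  0-simplices (10): A, B, D, E, F, G, J, L, M, N
  1-simplices (30): AB, AD, AE, AJ, AM, AN, BD, BE, BF, BG, BJ, BL, DF, DL, DM, DN, EG, EL, EM, EN, FG, FL, GJ, GL, GM, JL, JM, JN, LN, MN
  2-simplices (20): ABD, ABJ, ADM, AEM, AEN, AJN, BDF, BEG, BEL, BFG, BJL, DFL, DLN, DMN, EGM, ELN, FGL, GJL, GJM, JMN

Hence C_0 ≅ Z^10, C_1 ≅ Z^30, C_2 ≅ Z^20.

The boundary map ∂_1: C_1 → C_0 is given by ∂[p,q] = [q] − [p]. For instance
  ∂FL = L − F.
As a 10×30 matrix over Z this has rank 9, with invariant factors (1,1,1,1,1,1,1,1,1).

Boundary ∂_2: C_2 → C_1 acts by ∂[p,q,r] = [q,r] − [p,r] + [p,q]. For instance
  ∂BJL = JL − BL + BJ,
  ∂BEL = EL − BL + BE.
The resulting 30×20 matrix has rank 20, and its Smith normal form has invariant factors (1,1,1,1,1,1,1,1,1,1,1,1,1,1,1,1,1,1,1,2).

From H_k ≅ ker(∂_k) / im(∂_{k+1}) we obtain:

  H_0: rank C_0 − rank ∂_1 = 10 − 9 = 1, and the invariant factors of ∂_1 are all 1, so H_0 ≅ Z.
  H_1: rank ker ∂_1 − rank ∂_2 = (30 − 9) − 20 = 1, and ∂_2 has invariant factor 2 > 1, so H_1 ≅ Z ⊕ Z/2Z.
  H_2: rank ker ∂_2 − rank ∂_3 = (20 − 20) − 0 = 0, and there is no ∂_3, so H_2 ≅ 0.

As a check, the Euler characteristic is 10 − 30 + 20 = 0, which agrees with 1 − 1 + 0 = 0.

H_0 = Z,  H_1 = Z ⊕ Z/2Z,  H_2 = 0.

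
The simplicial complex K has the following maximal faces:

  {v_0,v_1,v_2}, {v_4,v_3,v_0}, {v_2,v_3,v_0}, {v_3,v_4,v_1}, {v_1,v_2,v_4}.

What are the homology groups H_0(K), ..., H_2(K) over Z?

We work with the vertex ordering v_0 < v_1 < v_2 < v_3 < v_4. The simplices of K, each written with vertices in increasing order, are:

  0-simplices (5): [v_0], [v_1], [v_2], [v_3], [v_4]
  1-simplices (10): [v_0,v_1], [v_0,v_2], [v_0,v_3], [v_0,v_4], [v_1,v_2], [v_1,v_3], [v_1,v_4], [v_2,v_3], [v_2,v_4], [v_3,v_4]
  2-simplices (5): [v_0,v_1,v_2], [v_0,v_2,v_3], [v_0,v_3,v_4], [v_1,v_2,v_4], [v_1,v_3,v_4]

giving chain groups C_0 ≅ Z^5, C_1 ≅ Z^10, C_2 ≅ Z^5.

The boundary map ∂_1: C_1 → C_0 sends each edge [p,q] (with p < q) to q − p.
This gives a 5×10 integer matrix of rank 4; reducing to Smith normal form yields diagonal entries (1,1,1,1).

∂_2: C_2 → C_1 sends each 2-simplex [p,q,r] to [q,r] − [p,r] + [p,q]. For instance
  ∂[v_0,v_3,v_4] = [v_3,v_4] − [v_0,v_4] + [v_0,v_3],
  ∂[v_1,v_3,v_4] = [v_3,v_4] − [v_1,v_4] + [v_1,v_3].
As a 10×5 matrix over Z this has rank 5, with invariant factors (1,1,1,1,1).

Reading off H_k = ker ∂_k / im ∂_{k+1}:

  H_0: rank C_0 − rank ∂_1 = 5 − 4 = 1, and the invariant factors of ∂_1 are all 1, so H_0 ≅ Z.
  H_1: rank ker ∂_1 − rank ∂_2 = (10 − 4) − 5 = 1, and the invariant factors of ∂_2 are all 1, so H_1 ≅ Z.
  H_2: rank ker ∂_2 − rank ∂_3 = (5 − 5) − 0 = 0, and there is no ∂_3, so H_2 ≅ 0.

As a check, the Euler characteristic is 5 − 10 + 5 = 0, which agrees with 1 − 1 + 0 = 0.
(K is a triangulation of the Möbius band.)

H_0 = Z,  H_1 = Z,  H_2 = 0.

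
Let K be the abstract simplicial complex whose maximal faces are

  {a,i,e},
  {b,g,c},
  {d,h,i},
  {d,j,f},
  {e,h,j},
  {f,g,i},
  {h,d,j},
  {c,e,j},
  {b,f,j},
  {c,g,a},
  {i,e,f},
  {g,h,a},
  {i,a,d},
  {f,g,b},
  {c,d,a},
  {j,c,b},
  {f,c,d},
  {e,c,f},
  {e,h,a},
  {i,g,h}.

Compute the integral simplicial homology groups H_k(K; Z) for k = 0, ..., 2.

H_0 ≅ Z,  H_1 ≅ Z ⊕ Z/2,  H_2 = 0.

K has 10 vertices, 30 edges, 20 triangles.
rank ∂_0 = 0, rank ∂_1 = 9 ⇒ b_0 = 10 − 0 − 9 = 1; all invariant factors of ∂_1 are 1 so no torsion. So H_0 ≅ Z.
rank ∂_1 = 9, rank ∂_2 = 20 ⇒ b_1 = 30 − 9 − 20 = 1; ∂_2 has invariant factor(s) [2] giving torsion. So H_1 ≅ Z ⊕ Z/2.
rank ∂_2 = 20, rank ∂_3 = 0 ⇒ b_2 = 20 − 20 − 0 = 0. So H_2 ≅ 0.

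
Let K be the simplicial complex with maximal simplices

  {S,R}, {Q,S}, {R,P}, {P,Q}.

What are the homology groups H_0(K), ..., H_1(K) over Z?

H_0 = Z,  H_1 = Z.

Fix the vertex order P < Q < R < S and write every simplex with vertices in increasing order. Then dim K = 1 and the simplices of K are:

  0-simplices (4): P, Q, R, S
  1-simplices (4): PQ, PR, QS, RS

Hence C_0 ≅ Z^4, C_1 ≅ Z^4.

Boundary ∂_1: C_1 → C_0 sends each edge [p,q] (with p < q) to q − p.
The 4×4 boundary matrix has rank 3 and Smith normal form diag(1,1,1).

Reading off H_k = ker ∂_k / im ∂_{k+1}:

  H_0: rank C_0 − rank ∂_1 = 4 − 3 = 1, and the invariant factors of ∂_1 are all 1, so H_0 ≅ Z.
  H_1: rank ker ∂_1 − rank ∂_2 = (4 − 3) − 0 = 1, and there is no ∂_2, so H_1 ≅ Z.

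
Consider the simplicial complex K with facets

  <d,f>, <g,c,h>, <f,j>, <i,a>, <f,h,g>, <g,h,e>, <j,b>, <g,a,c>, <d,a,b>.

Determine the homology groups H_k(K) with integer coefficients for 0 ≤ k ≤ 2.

Order the vertices as a < b < c < d < e < f < g < h < i < j. Listing each simplex with vertices in this order, K has dimension 2 with simplices:

  0-simplices (10): a, b, c, d, e, f, g, h, i, j
  1-simplices (16): ab, ac, ad, ag, ai, bd, bj, cg, ch, df, eg, eh, fg, fh, fj, gh
  2-simplices (5): abd, acg, cgh, egh, fgh

giving chain groups C_0 ≅ Z^10, C_1 ≅ Z^16, C_2 ≅ Z^5.

∂_1: C_1 → C_0 maps an edge to its endpoints' difference, ∂[p,q] = q − p.
The resulting 10×16 matrix has rank 9, and its Smith normal form has invariant factors (1,1,1,1,1,1,1,1,1).

The boundary map ∂_2: C_2 → C_1 sends each 2-simplex [p,q,r] to [q,r] − [p,r] + [p,q]. For instance
  ∂abd = bd − ad + ab,
  ∂fgh = gh − fh + fg.
The resulting 16×5 matrix has rank 5, and its Smith normal form has invariant factors (1,1,1,1,1).

From H_k ≅ ker(∂_k) / im(∂_{k+1}) we obtain:

  H_0: rank C_0 − rank ∂_1 = 10 − 9 = 1, and the invariant factors of ∂_1 are all 1, so H_0 = Z.
  H_1: rank ker ∂_1 − rank ∂_2 = (16 − 9) − 5 = 2, and the invariant factors of ∂_2 are all 1, so H_1 = Z^2.
  H_2: rank ker ∂_2 − rank ∂_3 = (5 − 5) − 0 = 0, and there is no ∂_3, so H_2 = 0.

H_0 ≅ Z,  H_1 ≅ Z^2,  H_2 = 0.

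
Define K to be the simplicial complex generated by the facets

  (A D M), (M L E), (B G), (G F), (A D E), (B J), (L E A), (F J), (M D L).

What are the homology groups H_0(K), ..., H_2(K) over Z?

K has 9 vertices, 14 edges, 5 triangles.
rank ∂_0 = 0, rank ∂_1 = 7 ⇒ b_0 = 9 − 0 − 7 = 2; all invariant factors of ∂_1 are 1 so no torsion. So H_0 = Z^2.
rank ∂_1 = 7, rank ∂_2 = 5 ⇒ b_1 = 14 − 7 − 5 = 2; all invariant factors of ∂_2 are 1 so no torsion. So H_1 = Z^2.
rank ∂_2 = 5, rank ∂_3 = 0 ⇒ b_2 = 5 − 5 − 0 = 0. So H_2 = 0.

H_0 ≅ Z^2,  H_1 ≅ Z^2,  H_2 = 0.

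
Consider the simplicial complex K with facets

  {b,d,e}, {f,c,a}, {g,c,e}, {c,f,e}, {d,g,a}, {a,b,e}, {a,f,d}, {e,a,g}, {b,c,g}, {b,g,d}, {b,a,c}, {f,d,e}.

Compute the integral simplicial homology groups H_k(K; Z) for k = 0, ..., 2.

H_0 = Z,  H_1 = Z_2,  H_2 = 0.

Take the total order a < b < c < d < e < f < g on the vertex set. Then K (dimension 2) consists of the simplices:

  0-simplices (7): a, b, c, d, e, f, g
  1-simplices (18): ab, ac, ad, ae, af, ag, bc, bd, be, bg, ce, cf, cg, de, df, dg, ef, eg
  2-simplices (12): abc, abe, acf, adf, adg, aeg, bcg, bde, bdg, cef, ceg, def

giving chain groups C_0 ≅ Z^7, C_1 ≅ Z^18, C_2 ≅ Z^12.

Boundary ∂_1: C_1 → C_0 maps an edge to its endpoints' difference, ∂[p,q] = q − p. For instance
  ∂dg = g − d.
As a 7×18 matrix over Z this has rank 6, with invariant factors (1,1,1,1,1,1).

∂_2: C_2 → C_1 sends each 2-simplex [p,q,r] to [q,r] − [p,r] + [p,q]. For instance
  ∂adg = dg − ag + ad,
  ∂abc = bc − ac + ab.
This gives a 18×12 integer matrix of rank 12; reducing to Smith normal form yields diagonal entries (1,1,1,1,1,1,1,1,1,1,1,2).

From H_k ≅ ker(∂_k) / im(∂_{k+1}) we obtain:

  H_0: rank C_0 − rank ∂_1 = 7 − 6 = 1, and the invariant factors of ∂_1 are all 1, so H_0 ≅ Z.
  H_1: rank ker ∂_1 − rank ∂_2 = (18 − 6) − 12 = 0, and ∂_2 has invariant factor 2 > 1, so H_1 ≅ Z_2.
  H_2: rank ker ∂_2 − rank ∂_3 = (12 − 12) − 0 = 0, and there is no ∂_3, so H_2 ≅ 0.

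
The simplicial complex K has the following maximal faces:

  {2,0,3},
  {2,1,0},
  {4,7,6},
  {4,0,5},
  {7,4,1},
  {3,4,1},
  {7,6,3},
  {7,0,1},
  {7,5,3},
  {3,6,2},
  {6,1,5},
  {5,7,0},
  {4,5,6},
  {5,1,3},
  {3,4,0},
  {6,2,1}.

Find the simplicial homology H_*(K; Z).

K has 8 vertices, 24 edges, 16 triangles.
rank ∂_0 = 0, rank ∂_1 = 7 ⇒ b_0 = 8 − 0 − 7 = 1; all invariant factors of ∂_1 are 1 so no torsion. So H_0 ≅ Z.
rank ∂_1 = 7, rank ∂_2 = 15 ⇒ b_1 = 24 − 7 − 15 = 2; all invariant factors of ∂_2 are 1 so no torsion. So H_1 ≅ Z^2.
rank ∂_2 = 15, rank ∂_3 = 0 ⇒ b_2 = 16 − 15 − 0 = 1. So H_2 ≅ Z.

H_0 = Z,  H_1 = Z^2,  H_2 = Z.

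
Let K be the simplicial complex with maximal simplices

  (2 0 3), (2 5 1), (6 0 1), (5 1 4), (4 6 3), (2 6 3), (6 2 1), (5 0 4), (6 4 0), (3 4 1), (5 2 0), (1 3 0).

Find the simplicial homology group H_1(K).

Order the vertices as 0 < 1 < 2 < 3 < 4 < 5 < 6. Listing each simplex with vertices in this order, K has dimension 2 with simplices:

  0-simplices (7): [0], [1], [2], [3], [4], [5], [6]
  1-simplices (18): [0,1], [0,2], [0,3], [0,4], [0,5], [0,6], [1,2], [1,3], [1,4], [1,5], [1,6], [2,3], [2,5], [2,6], [3,4], [3,6], [4,5], [4,6]
  2-simplices (12): [0,1,3], [0,1,6], [0,2,3], [0,2,5], [0,4,5], [0,4,6], [1,2,5], [1,2,6], [1,3,4], [1,4,5], [2,3,6], [3,4,6]

so the chain groups are C_0 ≅ Z^7, C_1 ≅ Z^18, C_2 ≅ Z^12.

Boundary ∂_1: C_1 → C_0 maps an edge to its endpoints' difference, ∂[p,q] = q − p. For instance
  ∂[0,3] = [3] − [0].
The resulting 7×18 matrix has rank 6, and its Smith normal form has invariant factors (1,1,1,1,1,1).

The boundary map ∂_2: C_2 → C_1 maps a triangle to the signed sum of its edges. For instance
  ∂[1,4,5] = [4,5] − [1,5] + [1,4],
  ∂[0,2,3] = [2,3] − [0,3] + [0,2].
This gives a 18×12 integer matrix of rank 12; reducing to Smith normal form yields diagonal entries (1,1,1,1,1,1,1,1,1,1,1,2).

From H_k ≅ ker(∂_k) / im(∂_{k+1}) we obtain:

  H_1: rank ker ∂_1 − rank ∂_2 = (18 − 6) − 12 = 0, and ∂_2 has invariant factor 2 > 1, so H_1 = Z/2Z.

(K is a triangulation of the real projective plane RP^2.)

H_1 = Z/2Z.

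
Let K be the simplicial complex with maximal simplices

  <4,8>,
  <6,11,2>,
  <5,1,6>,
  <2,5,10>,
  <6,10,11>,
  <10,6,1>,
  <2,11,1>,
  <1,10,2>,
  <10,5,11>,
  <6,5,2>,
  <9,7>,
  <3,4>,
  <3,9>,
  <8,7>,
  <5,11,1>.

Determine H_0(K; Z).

H_0 = Z^2.

Order the vertices as 1 < 2 < 3 < 4 < 5 < 6 < 7 < 8 < 9 < 10 < 11. Listing each simplex with vertices in this order, K has dimension 2 with simplices:

  0-simplices (11): [1], [2], [3], [4], [5], [6], [7], [8], [9], [10], [11]
  1-simplices (20): [1,2], [1,5], [1,6], [1,10], [1,11], [2,5], [2,6], [2,10], [2,11], [3,4], [3,9], [4,8], [5,6], [5,10], [5,11], [6,10], [6,11], [7,8], [7,9], [10,11]
  2-simplices (10): [1,2,10], [1,2,11], [1,5,6], [1,5,11], [1,6,10], [2,5,6], [2,5,10], [2,6,11], [5,10,11], [6,10,11]

Hence C_0 ≅ Z^11, C_1 ≅ Z^20, C_2 ≅ Z^10.

∂_1: C_1 → C_0 maps an edge to its endpoints' difference, ∂[p,q] = q − p. For instance
  ∂[3,4] = [4] − [3].
The 11×20 boundary matrix has rank 9 and Smith normal form diag(1,1,1,1,1,1,1,1,1).

∂_2: C_2 → C_1 sends each 2-simplex [p,q,r] to [q,r] − [p,r] + [p,q]. For instance
  ∂[2,5,6] = [5,6] − [2,6] + [2,5],
  ∂[1,6,10] = [6,10] − [1,10] + [1,6].
The 20×10 boundary matrix has rank 10 and Smith normal form diag(1,1,1,1,1,1,1,1,1,2).

Computing H_k = (kernel of ∂_k) / (image of ∂_{k+1}):

  H_0: rank C_0 − rank ∂_1 = 11 − 9 = 2, and the invariant factors of ∂_1 are all 1, so H_0 = Z^2.

(K is a triangulation of the disjoint union of the real projective plane RP^2 and the circle S^1.)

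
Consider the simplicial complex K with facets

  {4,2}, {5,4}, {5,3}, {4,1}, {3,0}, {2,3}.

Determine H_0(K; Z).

Order the vertices as 0 < 1 < 2 < 3 < 4 < 5. Listing each simplex with vertices in this order, K has dimension 1 with simplices:

  0-simplices (6): [0], [1], [2], [3], [4], [5]
  1-simplices (6): [0,3], [1,4], [2,3], [2,4], [3,5], [4,5]

Hence C_0 ≅ Z^6, C_1 ≅ Z^6.

The boundary map ∂_1: C_1 → C_0 is given by ∂[p,q] = [q] − [p]. For instance
  ∂[4,5] = [5] − [4].
This gives a 6×6 integer matrix of rank 5; reducing to Smith normal form yields diagonal entries (1,1,1,1,1).

Now H_k = ker ∂_k / im ∂_{k+1}, so:

  H_0: rank C_0 − rank ∂_1 = 6 − 5 = 1, and the invariant factors of ∂_1 are all 1, so H_0 = Z.

H_0 ≅ Z.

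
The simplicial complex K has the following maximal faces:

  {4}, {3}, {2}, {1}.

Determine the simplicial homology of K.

We work with the vertex ordering 1 < 2 < 3 < 4. The simplices of K, each written with vertices in increasing order, are:

  0-simplices (4): [1], [2], [3], [4]

so the chain groups are C_0 ≅ Z^4.

Reading off H_k = ker ∂_k / im ∂_{k+1}:

  H_0: rank C_0 − rank ∂_1 = 4 − 0 = 4, and there is no ∂_1, so H_0 = Z^4.

(K is a triangulation of a set of 4 points.)

H_0 ≅ Z^4.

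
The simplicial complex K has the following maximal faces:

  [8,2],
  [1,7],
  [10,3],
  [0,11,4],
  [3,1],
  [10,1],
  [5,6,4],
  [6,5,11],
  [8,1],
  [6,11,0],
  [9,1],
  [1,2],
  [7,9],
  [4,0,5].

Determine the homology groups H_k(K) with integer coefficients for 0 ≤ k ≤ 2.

H_0 = Z^2,  H_1 = Z^4,  H_2 = 0.

K has 12 vertices, 19 edges, 5 triangles.
rank ∂_0 = 0, rank ∂_1 = 10 ⇒ b_0 = 12 − 0 − 10 = 2; all invariant factors of ∂_1 are 1 so no torsion. So H_0 ≅ Z^2.
rank ∂_1 = 10, rank ∂_2 = 5 ⇒ b_1 = 19 − 10 − 5 = 4; all invariant factors of ∂_2 are 1 so no torsion. So H_1 ≅ Z^4.
rank ∂_2 = 5, rank ∂_3 = 0 ⇒ b_2 = 5 − 5 − 0 = 0. So H_2 ≅ 0.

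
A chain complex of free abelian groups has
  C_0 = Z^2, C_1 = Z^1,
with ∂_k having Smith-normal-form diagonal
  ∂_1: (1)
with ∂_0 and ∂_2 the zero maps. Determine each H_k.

H_0 ≅ Z,  H_1 = 0.

H_0: b_0 = 2 − 0 − 1 = 1; torsion from ∂_1 factors > 1: none. So H_0 ≅ Z.
H_1: b_1 = 1 − 1 − 0 = 0; torsion from ∂_2 factors > 1: none. So H_1 ≅ 0.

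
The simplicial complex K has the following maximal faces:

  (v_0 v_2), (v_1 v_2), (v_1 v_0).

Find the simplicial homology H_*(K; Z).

K has 3 vertices, 3 edges.
rank ∂_0 = 0, rank ∂_1 = 2 ⇒ b_0 = 3 − 0 − 2 = 1; all invariant factors of ∂_1 are 1 so no torsion. So H_0 = Z.
rank ∂_1 = 2, rank ∂_2 = 0 ⇒ b_1 = 3 − 2 − 0 = 1. So H_1 = Z.

H_0 = Z,  H_1 = Z.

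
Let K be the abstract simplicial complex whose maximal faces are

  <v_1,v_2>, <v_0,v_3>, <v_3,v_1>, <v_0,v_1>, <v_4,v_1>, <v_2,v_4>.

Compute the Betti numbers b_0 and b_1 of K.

b_0 = 1, b_1 = 2.

We work with the vertex ordering v_0 < v_1 < v_2 < v_3 < v_4. The simplices of K, each written with vertices in increasing order, are:

  0-simplices (5): [v_0], [v_1], [v_2], [v_3], [v_4]
  1-simplices (6): [v_0,v_1], [v_0,v_3], [v_1,v_2], [v_1,v_3], [v_1,v_4], [v_2,v_4]

giving chain groups C_0 ≅ Z^5, C_1 ≅ Z^6.

The boundary map ∂_1: C_1 → C_0 maps an edge to its endpoints' difference, ∂[p,q] = q − p. For instance
  ∂[v_1,v_3] = [v_3] − [v_1].
This gives a 5×6 integer matrix of rank 4; reducing to Smith normal form yields diagonal entries (1,1,1,1).

From H_k ≅ ker(∂_k) / im(∂_{k+1}) we obtain:

  H_0: rank C_0 − rank ∂_1 = 5 − 4 = 1, and the invariant factors of ∂_1 are all 1, so H_0 ≅ Z.
  H_1: rank ker ∂_1 − rank ∂_2 = (6 − 4) − 0 = 2, and there is no ∂_2, so H_1 ≅ Z^2.

Hence the Betti numbers are b_0 = 1, b_1 = 2.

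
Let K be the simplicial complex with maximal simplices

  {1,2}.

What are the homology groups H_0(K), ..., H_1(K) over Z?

Order the vertices as 1 < 2. Listing each simplex with vertices in this order, K has dimension 1 with simplices:

  0-simplices (2): [1], [2]
  1-simplices (1): [1,2]

giving chain groups C_0 ≅ Z^2, C_1 ≅ Z^1.

Boundary ∂_1: C_1 → C_0 sends each edge [p,q] (with p < q) to q − p. For instance
  ∂[1,2] = [2] − [1].
This gives a 2×1 integer matrix of rank 1; reducing to Smith normal form yields diagonal entries (1).

Reading off H_k = ker ∂_k / im ∂_{k+1}:

  H_0: rank C_0 − rank ∂_1 = 2 − 1 = 1, and the invariant factors of ∂_1 are all 1, so H_0 = Z.
  H_1: rank ker ∂_1 − rank ∂_2 = (1 − 1) − 0 = 0, and there is no ∂_2, so H_1 = 0.

(K is a triangulation of the 1-simplex.)

H_0 = Z,  H_1 = 0.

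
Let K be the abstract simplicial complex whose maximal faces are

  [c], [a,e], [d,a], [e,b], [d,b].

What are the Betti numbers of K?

Take the total order a < b < c < d < e on the vertex set. Then K (dimension 1) consists of the simplices:

  0-simplices (5): a, b, c, d, e
  1-simplices (4): ad, ae, bd, be

Hence C_0 ≅ Z^5, C_1 ≅ Z^4.

Boundary ∂_1: C_1 → C_0 maps an edge to its endpoints' difference, ∂[p,q] = q − p.
As a 5×4 matrix over Z this has rank 3, with invariant factors (1,1,1).

Computing H_k = (kernel of ∂_k) / (image of ∂_{k+1}):

  H_0: rank C_0 − rank ∂_1 = 5 − 3 = 2, and the invariant factors of ∂_1 are all 1, so H_0 = Z^2.
  H_1: rank ker ∂_1 − rank ∂_2 = (4 − 3) − 0 = 1, and there is no ∂_2, so H_1 = Z.

As a check, the Euler characteristic is 5 − 4 = 1, which agrees with 2 − 1 = 1.

Hence the Betti numbers are b_0 = 2, b_1 = 1.

b_0 = 2, b_1 = 1.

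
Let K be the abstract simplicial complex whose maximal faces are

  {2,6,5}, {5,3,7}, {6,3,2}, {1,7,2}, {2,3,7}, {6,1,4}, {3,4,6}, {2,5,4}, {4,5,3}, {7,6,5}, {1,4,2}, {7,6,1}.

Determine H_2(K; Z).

H_2 = 0.

K has 7 vertices, 18 edges, 12 triangles.
rank ∂_2 = 12, rank ∂_3 = 0 ⇒ b_2 = 12 − 12 − 0 = 0. So H_2 ≅ 0.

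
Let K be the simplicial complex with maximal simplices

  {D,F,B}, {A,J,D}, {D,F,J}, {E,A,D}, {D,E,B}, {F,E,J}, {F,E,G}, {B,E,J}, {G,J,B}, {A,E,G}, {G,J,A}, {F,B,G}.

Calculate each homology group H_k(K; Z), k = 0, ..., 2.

H_0 = Z,  H_1 = Z/2,  H_2 = 0.

Order the vertices as A < B < D < E < F < G < J. Listing each simplex with vertices in this order, K has dimension 2 with simplices:

  0-simplices (7): A, B, D, E, F, G, J
  1-simplices (18): AD, AE, AG, AJ, BD, BE, BF, BG, BJ, DE, DF, DJ, EF, EG, EJ, FG, FJ, GJ
  2-simplices (12): ADE, ADJ, AEG, AGJ, BDE, BDF, BEJ, BFG, BGJ, DFJ, EFG, EFJ

Hence C_0 ≅ Z^7, C_1 ≅ Z^18, C_2 ≅ Z^12.

The boundary map ∂_1: C_1 → C_0 is given by ∂[p,q] = [q] − [p]. For instance
  ∂BE = E − B.
The resulting 7×18 matrix has rank 6, and its Smith normal form has invariant factors (1,1,1,1,1,1).

The boundary map ∂_2: C_2 → C_1 sends each 2-simplex [p,q,r] to [q,r] − [p,r] + [p,q]. For instance
  ∂EFJ = FJ − EJ + EF,
  ∂ADE = DE − AE + AD.
As a 18×12 matrix over Z this has rank 12, with invariant factors (1,1,1,1,1,1,1,1,1,1,1,2).

Now H_k = ker ∂_k / im ∂_{k+1}, so:

  H_0: rank C_0 − rank ∂_1 = 7 − 6 = 1, and the invariant factors of ∂_1 are all 1, so H_0 = Z.
  H_1: rank ker ∂_1 − rank ∂_2 = (18 − 6) − 12 = 0, and ∂_2 has invariant factor 2 > 1, so H_1 = Z/2.
  H_2: rank ker ∂_2 − rank ∂_3 = (12 − 12) − 0 = 0, and there is no ∂_3, so H_2 = 0.

As a check, the Euler characteristic is 7 − 18 + 12 = 1, which agrees with 1 − 0 + 0 = 1.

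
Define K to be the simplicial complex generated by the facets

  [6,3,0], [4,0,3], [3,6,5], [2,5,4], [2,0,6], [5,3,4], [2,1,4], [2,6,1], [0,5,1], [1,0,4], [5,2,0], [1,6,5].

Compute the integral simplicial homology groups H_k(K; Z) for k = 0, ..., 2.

Fix the vertex order 0 < 1 < 2 < 3 < 4 < 5 < 6 and write every simplex with vertices in increasing order. Then dim K = 2 and the simplices of K are:

  0-simplices (7): [0], [1], [2], [3], [4], [5], [6]
  1-simplices (18): [0,1], [0,2], [0,3], [0,4], [0,5], [0,6], [1,2], [1,4], [1,5], [1,6], [2,4], [2,5], [2,6], [3,4], [3,5], [3,6], [4,5], [5,6]
  2-simplices (12): [0,1,4], [0,1,5], [0,2,5], [0,2,6], [0,3,4], [0,3,6], [1,2,4], [1,2,6], [1,5,6], [2,4,5], [3,4,5], [3,5,6]

so the chain groups are C_0 ≅ Z^7, C_1 ≅ Z^18, C_2 ≅ Z^12.

Boundary ∂_1: C_1 → C_0 maps an edge to its endpoints' difference, ∂[p,q] = q − p. For instance
  ∂[2,5] = [5] − [2].
This gives a 7×18 integer matrix of rank 6; reducing to Smith normal form yields diagonal entries (1,1,1,1,1,1).

The boundary map ∂_2: C_2 → C_1 maps a triangle to the signed sum of its edges. For instance
  ∂[0,3,6] = [3,6] − [0,6] + [0,3],
  ∂[0,2,6] = [2,6] − [0,6] + [0,2].
As a 18×12 matrix over Z this has rank 12, with invariant factors (1,1,1,1,1,1,1,1,1,1,1,2).

From H_k ≅ ker(∂_k) / im(∂_{k+1}) we obtain:

  H_0: rank C_0 − rank ∂_1 = 7 − 6 = 1, and the invariant factors of ∂_1 are all 1, so H_0 = Z.
  H_1: rank ker ∂_1 − rank ∂_2 = (18 − 6) − 12 = 0, and ∂_2 has invariant factor 2 > 1, so H_1 = Z/2Z.
  H_2: rank ker ∂_2 − rank ∂_3 = (12 − 12) − 0 = 0, and there is no ∂_3, so H_2 = 0.

(K is a triangulation of the real projective plane RP^2.)

H_0 ≅ Z,  H_1 ≅ Z/2Z,  H_2 = 0.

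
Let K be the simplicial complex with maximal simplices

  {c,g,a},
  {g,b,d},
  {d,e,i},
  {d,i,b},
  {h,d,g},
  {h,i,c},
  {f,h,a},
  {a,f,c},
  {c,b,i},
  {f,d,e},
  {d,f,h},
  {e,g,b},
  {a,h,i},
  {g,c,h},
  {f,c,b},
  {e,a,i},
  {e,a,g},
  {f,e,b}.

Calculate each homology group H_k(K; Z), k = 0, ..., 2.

H_0 = Z,  H_1 = Z ⊕ Z/2,  H_2 = 0.

We work with the vertex ordering a < b < c < d < e < f < g < h < i. The simplices of K, each written with vertices in increasing order, are:

  0-simplices (9): a, b, c, d, e, f, g, h, i
  1-simplices (27): ac, ae, af, ag, ah, ai, bc, bd, be, bf, bg, bi, cf, cg, ch, ci, de, df, dg, dh, di, ef, eg, ei, fh, gh, hi
  2-simplices (18): acf, acg, aeg, aei, afh, ahi, bcf, bci, bdg, bdi, bef, beg, cgh, chi, def, dei, dfh, dgh

giving chain groups C_0 ≅ Z^9, C_1 ≅ Z^27, C_2 ≅ Z^18.

∂_1: C_1 → C_0 sends each edge [p,q] (with p < q) to q − p.
The resulting 9×27 matrix has rank 8, and its Smith normal form has invariant factors (1,1,1,1,1,1,1,1).

∂_2: C_2 → C_1 maps a triangle to the signed sum of its edges. For instance
  ∂afh = fh − ah + af,
  ∂bef = ef − bf + be.
This gives a 27×18 integer matrix of rank 18; reducing to Smith normal form yields diagonal entries (1,1,1,1,1,1,1,1,1,1,1,1,1,1,1,1,1,2).

Reading off H_k = ker ∂_k / im ∂_{k+1}:

  H_0: rank C_0 − rank ∂_1 = 9 − 8 = 1, and the invariant factors of ∂_1 are all 1, so H_0 ≅ Z.
  H_1: rank ker ∂_1 − rank ∂_2 = (27 − 8) − 18 = 1, and ∂_2 has invariant factor 2 > 1, so H_1 ≅ Z ⊕ Z/2.
  H_2: rank ker ∂_2 − rank ∂_3 = (18 − 18) − 0 = 0, and there is no ∂_3, so H_2 ≅ 0.

(K is a triangulation of the Klein bottle.)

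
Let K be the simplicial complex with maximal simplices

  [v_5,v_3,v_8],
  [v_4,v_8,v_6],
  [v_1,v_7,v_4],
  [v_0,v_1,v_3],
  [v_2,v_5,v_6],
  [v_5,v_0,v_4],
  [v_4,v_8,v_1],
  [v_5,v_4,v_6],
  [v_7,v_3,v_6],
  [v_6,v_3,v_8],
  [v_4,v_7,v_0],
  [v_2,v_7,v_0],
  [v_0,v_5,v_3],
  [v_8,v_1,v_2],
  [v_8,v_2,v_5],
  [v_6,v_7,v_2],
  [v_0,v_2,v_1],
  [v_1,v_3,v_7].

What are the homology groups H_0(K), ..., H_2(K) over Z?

H_0 = Z,  H_1 = Z × Z/2,  H_2 = 0.

Order the vertices as v_0 < v_1 < v_2 < v_3 < v_4 < v_5 < v_6 < v_7 < v_8. Listing each simplex with vertices in this order, K has dimension 2 with simplices:

  0-simplices (9): [v_0], [v_1], [v_2], [v_3], [v_4], [v_5], [v_6], [v_7], [v_8]
  1-simplices (27): (27 of them)
  2-simplices (18): (18 of them)

Hence C_0 ≅ Z^9, C_1 ≅ Z^27, C_2 ≅ Z^18.

The boundary map ∂_1: C_1 → C_0 is given by ∂[p,q] = [q] − [p].
As a 9×27 matrix over Z this has rank 8, with invariant factors (1,1,1,1,1,1,1,1).

Boundary ∂_2: C_2 → C_1 maps a triangle to the signed sum of its edges. For instance
  ∂[v_1,v_2,v_8] = [v_2,v_8] − [v_1,v_8] + [v_1,v_2],
  ∂[v_0,v_1,v_2] = [v_1,v_2] − [v_0,v_2] + [v_0,v_1].
The resulting 27×18 matrix has rank 18, and its Smith normal form has invariant factors (1,1,1,1,1,1,1,1,1,1,1,1,1,1,1,1,1,2).

Now H_k = ker ∂_k / im ∂_{k+1}, so:

  H_0: rank C_0 − rank ∂_1 = 9 − 8 = 1, and the invariant factors of ∂_1 are all 1, so H_0 ≅ Z.
  H_1: rank ker ∂_1 − rank ∂_2 = (27 − 8) − 18 = 1, and ∂_2 has invariant factor 2 > 1, so H_1 ≅ Z × Z/2.
  H_2: rank ker ∂_2 − rank ∂_3 = (18 − 18) − 0 = 0, and there is no ∂_3, so H_2 ≅ 0.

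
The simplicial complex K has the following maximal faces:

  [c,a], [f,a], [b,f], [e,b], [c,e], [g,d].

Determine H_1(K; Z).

Fix the vertex order a < b < c < d < e < f < g and write every simplex with vertices in increasing order. Then dim K = 1 and the simplices of K are:

  0-simplices (7): a, b, c, d, e, f, g
  1-simplices (6): ac, af, be, bf, ce, dg

so the chain groups are C_0 ≅ Z^7, C_1 ≅ Z^6.

Boundary ∂_1: C_1 → C_0 sends each edge [p,q] (with p < q) to q − p.
The resulting 7×6 matrix has rank 5, and its Smith normal form has invariant factors (1,1,1,1,1).

Reading off H_k = ker ∂_k / im ∂_{k+1}:

  H_1: rank ker ∂_1 − rank ∂_2 = (6 − 5) − 0 = 1, and there is no ∂_2, so H_1 = Z.

H_1 = Z.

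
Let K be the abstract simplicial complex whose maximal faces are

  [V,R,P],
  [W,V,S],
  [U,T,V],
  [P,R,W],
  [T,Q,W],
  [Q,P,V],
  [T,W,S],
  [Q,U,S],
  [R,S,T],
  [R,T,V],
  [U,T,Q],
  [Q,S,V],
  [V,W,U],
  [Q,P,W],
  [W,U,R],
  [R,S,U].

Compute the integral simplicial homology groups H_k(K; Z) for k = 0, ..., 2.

H_0 = Z,  H_1 = Z^2,  H_2 = Z.

We work with the vertex ordering P < Q < R < S < T < U < V < W. The simplices of K, each written with vertices in increasing order, are:

  0-simplices (8): P, Q, R, S, T, U, V, W
  1-simplices (24): PQ, PR, PV, PW, QS, QT, QU, QV, QW, RS, RT, RU, RV, RW, ST, SU, SV, SW, TU, TV, TW, UV, UW, VW
  2-simplices (16): PQV, PQW, PRV, PRW, QSU, QSV, QTU, QTW, RST, RSU, RTV, RUW, STW, SVW, TUV, UVW

so the chain groups are C_0 ≅ Z^8, C_1 ≅ Z^24, C_2 ≅ Z^16.

The boundary map ∂_1: C_1 → C_0 is given by ∂[p,q] = [q] − [p]. For instance
  ∂RV = V − R.
This gives a 8×24 integer matrix of rank 7; reducing to Smith normal form yields diagonal entries (1,1,1,1,1,1,1).

The boundary map ∂_2: C_2 → C_1 sends each 2-simplex [p,q,r] to [q,r] − [p,r] + [p,q]. For instance
  ∂RST = ST − RT + RS,
  ∂PQV = QV − PV + PQ.
The resulting 24×16 matrix has rank 15, and its Smith normal form has invariant factors (1,1,1,1,1,1,1,1,1,1,1,1,1,1,1).

Computing H_k = (kernel of ∂_k) / (image of ∂_{k+1}):

  H_0: rank C_0 − rank ∂_1 = 8 − 7 = 1, and the invariant factors of ∂_1 are all 1, so H_0 ≅ Z.
  H_1: rank ker ∂_1 − rank ∂_2 = (24 − 7) − 15 = 2, and the invariant factors of ∂_2 are all 1, so H_1 ≅ Z^2.
  H_2: rank ker ∂_2 − rank ∂_3 = (16 − 15) − 0 = 1, and there is no ∂_3, so H_2 ≅ Z.

As a check, the Euler characteristic is 8 − 24 + 16 = 0, which agrees with 1 − 2 + 1 = 0.
(K is a triangulation of the torus T^2.)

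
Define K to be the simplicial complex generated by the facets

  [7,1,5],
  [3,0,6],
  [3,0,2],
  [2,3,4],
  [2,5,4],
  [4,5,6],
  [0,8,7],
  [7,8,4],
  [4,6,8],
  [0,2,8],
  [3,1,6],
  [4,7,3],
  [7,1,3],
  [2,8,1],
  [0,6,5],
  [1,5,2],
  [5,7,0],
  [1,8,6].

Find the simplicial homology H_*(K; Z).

We work with the vertex ordering 0 < 1 < 2 < 3 < 4 < 5 < 6 < 7 < 8. The simplices of K, each written with vertices in increasing order, are:

  0-simplices (9): [0], [1], [2], [3], [4], [5], [6], [7], [8]
  1-simplices (27): (27 of them)
  2-simplices (18): [0,2,3], [0,2,8], [0,3,6], [0,5,6], [0,5,7], [0,7,8], [1,2,5], [1,2,8], [1,3,6], [1,3,7], [1,5,7], [1,6,8], [2,3,4], [2,4,5], [3,4,7], [4,5,6], [4,6,8], [4,7,8]

Hence C_0 ≅ Z^9, C_1 ≅ Z^27, C_2 ≅ Z^18.

Boundary ∂_1: C_1 → C_0 maps an edge to its endpoints' difference, ∂[p,q] = q − p.
The 9×27 boundary matrix has rank 8 and Smith normal form diag(1,1,1,1,1,1,1,1).

The boundary map ∂_2: C_2 → C_1 sends each 2-simplex [p,q,r] to [q,r] − [p,r] + [p,q]. For instance
  ∂[0,2,8] = [2,8] − [0,8] + [0,2],
  ∂[1,3,6] = [3,6] − [1,6] + [1,3].
As a 27×18 matrix over Z this has rank 17, with invariant factors (1,1,1,1,1,1,1,1,1,1,1,1,1,1,1,1,1).

From H_k ≅ ker(∂_k) / im(∂_{k+1}) we obtain:

  H_0: rank C_0 − rank ∂_1 = 9 − 8 = 1, and the invariant factors of ∂_1 are all 1, so H_0 ≅ Z.
  H_1: rank ker ∂_1 − rank ∂_2 = (27 − 8) − 17 = 2, and the invariant factors of ∂_2 are all 1, so H_1 ≅ Z^2.
  H_2: rank ker ∂_2 − rank ∂_3 = (18 − 17) − 0 = 1, and there is no ∂_3, so H_2 ≅ Z.

H_0 = Z,  H_1 = Z^2,  H_2 = Z.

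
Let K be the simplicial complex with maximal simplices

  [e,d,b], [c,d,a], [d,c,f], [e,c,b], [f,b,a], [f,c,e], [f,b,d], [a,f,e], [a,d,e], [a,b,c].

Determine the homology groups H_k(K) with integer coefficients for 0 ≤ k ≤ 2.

We work with the vertex ordering a < b < c < d < e < f. The simplices of K, each written with vertices in increasing order, are:

  0-simplices (6): a, b, c, d, e, f
  1-simplices (15): ab, ac, ad, ae, af, bc, bd, be, bf, cd, ce, cf, de, df, ef
  2-simplices (10): abc, abf, acd, ade, aef, bce, bde, bdf, cdf, cef

giving chain groups C_0 ≅ Z^6, C_1 ≅ Z^15, C_2 ≅ Z^10.

The boundary map ∂_1: C_1 → C_0 sends each edge [p,q] (with p < q) to q − p. For instance
  ∂ce = e − c.
The resulting 6×15 matrix has rank 5, and its Smith normal form has invariant factors (1,1,1,1,1).

The boundary map ∂_2: C_2 → C_1 maps a triangle to the signed sum of its edges. For instance
  ∂cef = ef − cf + ce,
  ∂bdf = df − bf + bd.
As a 15×10 matrix over Z this has rank 10, with invariant factors (1,1,1,1,1,1,1,1,1,2).

From H_k ≅ ker(∂_k) / im(∂_{k+1}) we obtain:

  H_0: rank C_0 − rank ∂_1 = 6 − 5 = 1, and the invariant factors of ∂_1 are all 1, so H_0 = Z.
  H_1: rank ker ∂_1 − rank ∂_2 = (15 − 5) − 10 = 0, and ∂_2 has invariant factor 2 > 1, so H_1 = Z/2.
  H_2: rank ker ∂_2 − rank ∂_3 = (10 − 10) − 0 = 0, and there is no ∂_3, so H_2 = 0.

As a check, the Euler characteristic is 6 − 15 + 10 = 1, which agrees with 1 − 0 + 0 = 1.

H_0 = Z,  H_1 = Z/2,  H_2 = 0.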